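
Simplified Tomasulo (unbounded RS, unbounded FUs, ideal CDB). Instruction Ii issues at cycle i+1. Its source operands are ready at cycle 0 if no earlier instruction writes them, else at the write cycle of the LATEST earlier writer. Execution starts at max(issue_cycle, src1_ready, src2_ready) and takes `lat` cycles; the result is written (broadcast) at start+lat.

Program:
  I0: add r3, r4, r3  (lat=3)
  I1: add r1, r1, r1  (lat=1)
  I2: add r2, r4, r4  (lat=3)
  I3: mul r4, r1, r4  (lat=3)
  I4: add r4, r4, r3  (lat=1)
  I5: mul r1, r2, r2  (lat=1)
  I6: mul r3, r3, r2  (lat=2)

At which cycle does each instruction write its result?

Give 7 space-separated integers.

Answer: 4 3 6 7 8 7 9

Derivation:
I0 add r3: issue@1 deps=(None,None) exec_start@1 write@4
I1 add r1: issue@2 deps=(None,None) exec_start@2 write@3
I2 add r2: issue@3 deps=(None,None) exec_start@3 write@6
I3 mul r4: issue@4 deps=(1,None) exec_start@4 write@7
I4 add r4: issue@5 deps=(3,0) exec_start@7 write@8
I5 mul r1: issue@6 deps=(2,2) exec_start@6 write@7
I6 mul r3: issue@7 deps=(0,2) exec_start@7 write@9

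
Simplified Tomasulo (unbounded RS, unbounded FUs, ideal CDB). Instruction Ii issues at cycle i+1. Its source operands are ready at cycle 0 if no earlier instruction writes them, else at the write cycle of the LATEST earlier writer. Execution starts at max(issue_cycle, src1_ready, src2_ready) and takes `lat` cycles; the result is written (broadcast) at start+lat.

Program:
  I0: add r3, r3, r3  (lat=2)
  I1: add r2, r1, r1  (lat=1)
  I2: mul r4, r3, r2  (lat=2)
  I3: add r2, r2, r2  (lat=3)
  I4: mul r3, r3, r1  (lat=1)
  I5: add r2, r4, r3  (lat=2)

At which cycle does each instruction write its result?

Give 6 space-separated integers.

I0 add r3: issue@1 deps=(None,None) exec_start@1 write@3
I1 add r2: issue@2 deps=(None,None) exec_start@2 write@3
I2 mul r4: issue@3 deps=(0,1) exec_start@3 write@5
I3 add r2: issue@4 deps=(1,1) exec_start@4 write@7
I4 mul r3: issue@5 deps=(0,None) exec_start@5 write@6
I5 add r2: issue@6 deps=(2,4) exec_start@6 write@8

Answer: 3 3 5 7 6 8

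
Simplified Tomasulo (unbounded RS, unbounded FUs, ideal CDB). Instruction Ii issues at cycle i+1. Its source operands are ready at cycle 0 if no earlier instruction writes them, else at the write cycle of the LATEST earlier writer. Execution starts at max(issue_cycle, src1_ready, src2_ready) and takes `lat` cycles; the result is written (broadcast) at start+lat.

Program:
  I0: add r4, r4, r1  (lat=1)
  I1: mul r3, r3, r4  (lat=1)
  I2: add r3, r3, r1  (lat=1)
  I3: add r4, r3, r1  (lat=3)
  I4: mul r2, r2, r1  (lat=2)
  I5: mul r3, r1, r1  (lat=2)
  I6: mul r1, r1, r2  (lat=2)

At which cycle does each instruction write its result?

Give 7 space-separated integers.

I0 add r4: issue@1 deps=(None,None) exec_start@1 write@2
I1 mul r3: issue@2 deps=(None,0) exec_start@2 write@3
I2 add r3: issue@3 deps=(1,None) exec_start@3 write@4
I3 add r4: issue@4 deps=(2,None) exec_start@4 write@7
I4 mul r2: issue@5 deps=(None,None) exec_start@5 write@7
I5 mul r3: issue@6 deps=(None,None) exec_start@6 write@8
I6 mul r1: issue@7 deps=(None,4) exec_start@7 write@9

Answer: 2 3 4 7 7 8 9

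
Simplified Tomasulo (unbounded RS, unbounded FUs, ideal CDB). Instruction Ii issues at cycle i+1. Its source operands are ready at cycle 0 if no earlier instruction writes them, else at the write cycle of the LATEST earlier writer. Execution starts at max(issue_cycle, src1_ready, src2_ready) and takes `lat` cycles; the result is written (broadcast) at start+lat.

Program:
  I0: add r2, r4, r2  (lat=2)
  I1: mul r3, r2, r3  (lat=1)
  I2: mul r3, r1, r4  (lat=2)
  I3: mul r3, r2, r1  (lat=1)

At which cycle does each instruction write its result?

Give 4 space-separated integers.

Answer: 3 4 5 5

Derivation:
I0 add r2: issue@1 deps=(None,None) exec_start@1 write@3
I1 mul r3: issue@2 deps=(0,None) exec_start@3 write@4
I2 mul r3: issue@3 deps=(None,None) exec_start@3 write@5
I3 mul r3: issue@4 deps=(0,None) exec_start@4 write@5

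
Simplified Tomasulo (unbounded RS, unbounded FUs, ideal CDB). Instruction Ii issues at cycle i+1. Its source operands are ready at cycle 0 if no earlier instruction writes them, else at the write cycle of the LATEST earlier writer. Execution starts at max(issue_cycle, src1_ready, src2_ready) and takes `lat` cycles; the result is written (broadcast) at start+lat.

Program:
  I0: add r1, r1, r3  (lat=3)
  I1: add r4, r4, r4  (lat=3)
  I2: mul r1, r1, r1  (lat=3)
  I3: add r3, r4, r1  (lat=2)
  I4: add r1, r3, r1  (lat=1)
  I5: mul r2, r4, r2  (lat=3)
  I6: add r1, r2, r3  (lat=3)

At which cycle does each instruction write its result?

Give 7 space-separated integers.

Answer: 4 5 7 9 10 9 12

Derivation:
I0 add r1: issue@1 deps=(None,None) exec_start@1 write@4
I1 add r4: issue@2 deps=(None,None) exec_start@2 write@5
I2 mul r1: issue@3 deps=(0,0) exec_start@4 write@7
I3 add r3: issue@4 deps=(1,2) exec_start@7 write@9
I4 add r1: issue@5 deps=(3,2) exec_start@9 write@10
I5 mul r2: issue@6 deps=(1,None) exec_start@6 write@9
I6 add r1: issue@7 deps=(5,3) exec_start@9 write@12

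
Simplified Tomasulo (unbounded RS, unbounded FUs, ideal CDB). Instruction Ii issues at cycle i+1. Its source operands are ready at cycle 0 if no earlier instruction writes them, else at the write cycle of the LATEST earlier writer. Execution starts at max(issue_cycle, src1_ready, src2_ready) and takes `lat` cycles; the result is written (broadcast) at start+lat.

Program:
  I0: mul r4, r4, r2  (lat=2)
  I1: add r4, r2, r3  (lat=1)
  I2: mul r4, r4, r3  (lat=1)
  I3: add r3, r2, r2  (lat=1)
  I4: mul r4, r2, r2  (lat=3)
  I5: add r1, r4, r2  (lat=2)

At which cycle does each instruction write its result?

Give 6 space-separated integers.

Answer: 3 3 4 5 8 10

Derivation:
I0 mul r4: issue@1 deps=(None,None) exec_start@1 write@3
I1 add r4: issue@2 deps=(None,None) exec_start@2 write@3
I2 mul r4: issue@3 deps=(1,None) exec_start@3 write@4
I3 add r3: issue@4 deps=(None,None) exec_start@4 write@5
I4 mul r4: issue@5 deps=(None,None) exec_start@5 write@8
I5 add r1: issue@6 deps=(4,None) exec_start@8 write@10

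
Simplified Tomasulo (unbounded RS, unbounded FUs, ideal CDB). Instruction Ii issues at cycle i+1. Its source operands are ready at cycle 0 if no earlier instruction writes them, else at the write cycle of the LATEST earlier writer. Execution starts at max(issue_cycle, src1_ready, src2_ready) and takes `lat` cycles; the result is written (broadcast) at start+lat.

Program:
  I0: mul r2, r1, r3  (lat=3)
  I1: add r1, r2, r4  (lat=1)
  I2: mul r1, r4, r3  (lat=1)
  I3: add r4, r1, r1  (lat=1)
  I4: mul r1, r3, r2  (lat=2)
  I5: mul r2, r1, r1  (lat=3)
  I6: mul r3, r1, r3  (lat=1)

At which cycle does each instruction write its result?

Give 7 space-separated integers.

I0 mul r2: issue@1 deps=(None,None) exec_start@1 write@4
I1 add r1: issue@2 deps=(0,None) exec_start@4 write@5
I2 mul r1: issue@3 deps=(None,None) exec_start@3 write@4
I3 add r4: issue@4 deps=(2,2) exec_start@4 write@5
I4 mul r1: issue@5 deps=(None,0) exec_start@5 write@7
I5 mul r2: issue@6 deps=(4,4) exec_start@7 write@10
I6 mul r3: issue@7 deps=(4,None) exec_start@7 write@8

Answer: 4 5 4 5 7 10 8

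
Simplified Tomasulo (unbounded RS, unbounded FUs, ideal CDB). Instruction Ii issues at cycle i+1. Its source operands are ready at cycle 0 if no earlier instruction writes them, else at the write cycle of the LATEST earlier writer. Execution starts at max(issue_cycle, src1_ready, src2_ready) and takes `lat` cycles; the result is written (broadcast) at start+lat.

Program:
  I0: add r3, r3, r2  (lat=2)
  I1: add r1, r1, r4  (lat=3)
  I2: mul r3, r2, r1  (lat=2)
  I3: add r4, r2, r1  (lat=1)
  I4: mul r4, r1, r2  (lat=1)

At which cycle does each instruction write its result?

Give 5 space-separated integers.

I0 add r3: issue@1 deps=(None,None) exec_start@1 write@3
I1 add r1: issue@2 deps=(None,None) exec_start@2 write@5
I2 mul r3: issue@3 deps=(None,1) exec_start@5 write@7
I3 add r4: issue@4 deps=(None,1) exec_start@5 write@6
I4 mul r4: issue@5 deps=(1,None) exec_start@5 write@6

Answer: 3 5 7 6 6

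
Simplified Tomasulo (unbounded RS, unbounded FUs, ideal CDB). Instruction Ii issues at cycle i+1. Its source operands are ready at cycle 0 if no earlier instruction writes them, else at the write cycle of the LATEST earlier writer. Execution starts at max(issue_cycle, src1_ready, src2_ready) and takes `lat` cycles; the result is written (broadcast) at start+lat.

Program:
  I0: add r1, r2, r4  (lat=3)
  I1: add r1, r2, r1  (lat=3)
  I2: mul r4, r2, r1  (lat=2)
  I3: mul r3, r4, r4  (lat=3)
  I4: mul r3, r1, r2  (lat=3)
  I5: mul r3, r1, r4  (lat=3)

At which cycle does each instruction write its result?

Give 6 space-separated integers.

Answer: 4 7 9 12 10 12

Derivation:
I0 add r1: issue@1 deps=(None,None) exec_start@1 write@4
I1 add r1: issue@2 deps=(None,0) exec_start@4 write@7
I2 mul r4: issue@3 deps=(None,1) exec_start@7 write@9
I3 mul r3: issue@4 deps=(2,2) exec_start@9 write@12
I4 mul r3: issue@5 deps=(1,None) exec_start@7 write@10
I5 mul r3: issue@6 deps=(1,2) exec_start@9 write@12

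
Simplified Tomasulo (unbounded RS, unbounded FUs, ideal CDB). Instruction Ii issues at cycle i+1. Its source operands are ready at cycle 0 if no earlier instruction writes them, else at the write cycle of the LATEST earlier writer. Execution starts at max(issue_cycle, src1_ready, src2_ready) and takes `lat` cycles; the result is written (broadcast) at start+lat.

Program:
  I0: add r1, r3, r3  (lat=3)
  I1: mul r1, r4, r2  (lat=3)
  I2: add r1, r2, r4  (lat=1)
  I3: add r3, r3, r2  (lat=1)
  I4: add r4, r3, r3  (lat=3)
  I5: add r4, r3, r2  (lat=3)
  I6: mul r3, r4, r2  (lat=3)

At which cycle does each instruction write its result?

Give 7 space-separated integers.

I0 add r1: issue@1 deps=(None,None) exec_start@1 write@4
I1 mul r1: issue@2 deps=(None,None) exec_start@2 write@5
I2 add r1: issue@3 deps=(None,None) exec_start@3 write@4
I3 add r3: issue@4 deps=(None,None) exec_start@4 write@5
I4 add r4: issue@5 deps=(3,3) exec_start@5 write@8
I5 add r4: issue@6 deps=(3,None) exec_start@6 write@9
I6 mul r3: issue@7 deps=(5,None) exec_start@9 write@12

Answer: 4 5 4 5 8 9 12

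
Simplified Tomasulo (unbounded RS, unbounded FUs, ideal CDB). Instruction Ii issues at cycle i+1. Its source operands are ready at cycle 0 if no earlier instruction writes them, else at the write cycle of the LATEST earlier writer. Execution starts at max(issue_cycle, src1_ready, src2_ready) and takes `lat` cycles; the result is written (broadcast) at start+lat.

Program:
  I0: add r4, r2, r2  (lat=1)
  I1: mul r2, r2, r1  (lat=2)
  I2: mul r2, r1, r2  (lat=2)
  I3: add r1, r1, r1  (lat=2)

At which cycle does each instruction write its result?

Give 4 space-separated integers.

I0 add r4: issue@1 deps=(None,None) exec_start@1 write@2
I1 mul r2: issue@2 deps=(None,None) exec_start@2 write@4
I2 mul r2: issue@3 deps=(None,1) exec_start@4 write@6
I3 add r1: issue@4 deps=(None,None) exec_start@4 write@6

Answer: 2 4 6 6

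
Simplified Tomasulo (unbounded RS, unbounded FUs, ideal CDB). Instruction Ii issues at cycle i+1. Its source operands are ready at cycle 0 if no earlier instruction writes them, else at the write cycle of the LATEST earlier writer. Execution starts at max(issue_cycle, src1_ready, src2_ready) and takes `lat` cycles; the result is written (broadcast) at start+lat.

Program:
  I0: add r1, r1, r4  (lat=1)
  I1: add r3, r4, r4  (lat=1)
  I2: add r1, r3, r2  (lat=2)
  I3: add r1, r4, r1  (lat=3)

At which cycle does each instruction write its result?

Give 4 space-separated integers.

I0 add r1: issue@1 deps=(None,None) exec_start@1 write@2
I1 add r3: issue@2 deps=(None,None) exec_start@2 write@3
I2 add r1: issue@3 deps=(1,None) exec_start@3 write@5
I3 add r1: issue@4 deps=(None,2) exec_start@5 write@8

Answer: 2 3 5 8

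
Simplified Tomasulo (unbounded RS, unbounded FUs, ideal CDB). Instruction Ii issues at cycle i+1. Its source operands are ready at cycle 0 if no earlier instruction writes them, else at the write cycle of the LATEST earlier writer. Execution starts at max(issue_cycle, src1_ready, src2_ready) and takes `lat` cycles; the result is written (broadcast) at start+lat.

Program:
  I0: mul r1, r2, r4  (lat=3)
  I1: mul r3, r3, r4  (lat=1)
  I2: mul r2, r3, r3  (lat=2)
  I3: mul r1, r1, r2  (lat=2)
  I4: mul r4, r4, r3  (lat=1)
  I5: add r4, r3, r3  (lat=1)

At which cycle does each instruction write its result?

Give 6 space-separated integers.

I0 mul r1: issue@1 deps=(None,None) exec_start@1 write@4
I1 mul r3: issue@2 deps=(None,None) exec_start@2 write@3
I2 mul r2: issue@3 deps=(1,1) exec_start@3 write@5
I3 mul r1: issue@4 deps=(0,2) exec_start@5 write@7
I4 mul r4: issue@5 deps=(None,1) exec_start@5 write@6
I5 add r4: issue@6 deps=(1,1) exec_start@6 write@7

Answer: 4 3 5 7 6 7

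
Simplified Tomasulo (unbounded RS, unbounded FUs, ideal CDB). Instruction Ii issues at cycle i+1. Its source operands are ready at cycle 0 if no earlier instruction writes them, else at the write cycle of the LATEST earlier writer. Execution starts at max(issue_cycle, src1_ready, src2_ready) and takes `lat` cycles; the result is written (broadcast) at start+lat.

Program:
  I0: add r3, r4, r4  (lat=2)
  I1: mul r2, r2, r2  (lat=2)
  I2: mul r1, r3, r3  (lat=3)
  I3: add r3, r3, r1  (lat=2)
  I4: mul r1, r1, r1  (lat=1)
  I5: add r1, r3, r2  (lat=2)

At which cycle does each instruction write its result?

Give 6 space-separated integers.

I0 add r3: issue@1 deps=(None,None) exec_start@1 write@3
I1 mul r2: issue@2 deps=(None,None) exec_start@2 write@4
I2 mul r1: issue@3 deps=(0,0) exec_start@3 write@6
I3 add r3: issue@4 deps=(0,2) exec_start@6 write@8
I4 mul r1: issue@5 deps=(2,2) exec_start@6 write@7
I5 add r1: issue@6 deps=(3,1) exec_start@8 write@10

Answer: 3 4 6 8 7 10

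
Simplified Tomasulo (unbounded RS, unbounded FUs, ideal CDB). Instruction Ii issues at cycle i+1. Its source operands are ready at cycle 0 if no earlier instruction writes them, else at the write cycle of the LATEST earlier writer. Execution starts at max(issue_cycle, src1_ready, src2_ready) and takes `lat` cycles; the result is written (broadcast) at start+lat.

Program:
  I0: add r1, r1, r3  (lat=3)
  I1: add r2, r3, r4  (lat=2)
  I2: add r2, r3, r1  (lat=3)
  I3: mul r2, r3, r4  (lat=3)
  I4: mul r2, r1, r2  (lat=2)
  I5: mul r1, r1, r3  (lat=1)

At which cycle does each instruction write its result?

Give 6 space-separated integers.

I0 add r1: issue@1 deps=(None,None) exec_start@1 write@4
I1 add r2: issue@2 deps=(None,None) exec_start@2 write@4
I2 add r2: issue@3 deps=(None,0) exec_start@4 write@7
I3 mul r2: issue@4 deps=(None,None) exec_start@4 write@7
I4 mul r2: issue@5 deps=(0,3) exec_start@7 write@9
I5 mul r1: issue@6 deps=(0,None) exec_start@6 write@7

Answer: 4 4 7 7 9 7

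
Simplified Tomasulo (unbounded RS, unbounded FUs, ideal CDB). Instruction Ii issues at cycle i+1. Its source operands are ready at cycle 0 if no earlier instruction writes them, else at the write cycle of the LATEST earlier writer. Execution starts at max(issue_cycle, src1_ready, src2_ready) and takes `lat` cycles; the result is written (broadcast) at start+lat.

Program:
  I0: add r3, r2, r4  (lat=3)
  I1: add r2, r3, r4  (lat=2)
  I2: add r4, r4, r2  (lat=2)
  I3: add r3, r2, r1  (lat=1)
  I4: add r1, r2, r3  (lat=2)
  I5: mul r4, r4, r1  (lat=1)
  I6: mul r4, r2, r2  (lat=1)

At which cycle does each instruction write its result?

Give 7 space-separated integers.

I0 add r3: issue@1 deps=(None,None) exec_start@1 write@4
I1 add r2: issue@2 deps=(0,None) exec_start@4 write@6
I2 add r4: issue@3 deps=(None,1) exec_start@6 write@8
I3 add r3: issue@4 deps=(1,None) exec_start@6 write@7
I4 add r1: issue@5 deps=(1,3) exec_start@7 write@9
I5 mul r4: issue@6 deps=(2,4) exec_start@9 write@10
I6 mul r4: issue@7 deps=(1,1) exec_start@7 write@8

Answer: 4 6 8 7 9 10 8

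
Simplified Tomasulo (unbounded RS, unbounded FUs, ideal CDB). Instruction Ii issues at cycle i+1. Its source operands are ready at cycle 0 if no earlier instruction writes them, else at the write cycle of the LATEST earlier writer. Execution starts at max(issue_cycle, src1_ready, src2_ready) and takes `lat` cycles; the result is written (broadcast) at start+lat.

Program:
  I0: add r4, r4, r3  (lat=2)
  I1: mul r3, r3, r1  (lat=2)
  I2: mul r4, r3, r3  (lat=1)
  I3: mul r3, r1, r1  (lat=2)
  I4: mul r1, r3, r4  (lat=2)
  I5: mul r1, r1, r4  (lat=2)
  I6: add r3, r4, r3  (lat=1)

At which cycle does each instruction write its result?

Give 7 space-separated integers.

Answer: 3 4 5 6 8 10 8

Derivation:
I0 add r4: issue@1 deps=(None,None) exec_start@1 write@3
I1 mul r3: issue@2 deps=(None,None) exec_start@2 write@4
I2 mul r4: issue@3 deps=(1,1) exec_start@4 write@5
I3 mul r3: issue@4 deps=(None,None) exec_start@4 write@6
I4 mul r1: issue@5 deps=(3,2) exec_start@6 write@8
I5 mul r1: issue@6 deps=(4,2) exec_start@8 write@10
I6 add r3: issue@7 deps=(2,3) exec_start@7 write@8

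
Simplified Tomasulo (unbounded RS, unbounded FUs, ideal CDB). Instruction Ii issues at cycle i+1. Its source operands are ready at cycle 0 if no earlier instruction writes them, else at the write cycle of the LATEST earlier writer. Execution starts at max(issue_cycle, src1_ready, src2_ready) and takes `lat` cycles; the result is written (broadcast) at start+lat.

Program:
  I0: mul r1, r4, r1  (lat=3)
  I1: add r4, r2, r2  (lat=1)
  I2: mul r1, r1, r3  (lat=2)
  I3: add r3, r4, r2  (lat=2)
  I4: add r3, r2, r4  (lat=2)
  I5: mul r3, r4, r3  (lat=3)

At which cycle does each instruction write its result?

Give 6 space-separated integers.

I0 mul r1: issue@1 deps=(None,None) exec_start@1 write@4
I1 add r4: issue@2 deps=(None,None) exec_start@2 write@3
I2 mul r1: issue@3 deps=(0,None) exec_start@4 write@6
I3 add r3: issue@4 deps=(1,None) exec_start@4 write@6
I4 add r3: issue@5 deps=(None,1) exec_start@5 write@7
I5 mul r3: issue@6 deps=(1,4) exec_start@7 write@10

Answer: 4 3 6 6 7 10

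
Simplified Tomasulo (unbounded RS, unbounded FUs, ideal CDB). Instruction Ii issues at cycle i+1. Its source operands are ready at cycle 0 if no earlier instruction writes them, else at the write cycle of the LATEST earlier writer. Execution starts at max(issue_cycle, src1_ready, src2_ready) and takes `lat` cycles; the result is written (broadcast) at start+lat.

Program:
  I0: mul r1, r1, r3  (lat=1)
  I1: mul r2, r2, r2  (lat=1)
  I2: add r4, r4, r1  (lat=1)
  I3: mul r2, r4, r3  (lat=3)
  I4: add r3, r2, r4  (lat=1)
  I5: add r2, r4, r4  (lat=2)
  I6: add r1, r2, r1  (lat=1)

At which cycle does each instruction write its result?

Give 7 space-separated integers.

I0 mul r1: issue@1 deps=(None,None) exec_start@1 write@2
I1 mul r2: issue@2 deps=(None,None) exec_start@2 write@3
I2 add r4: issue@3 deps=(None,0) exec_start@3 write@4
I3 mul r2: issue@4 deps=(2,None) exec_start@4 write@7
I4 add r3: issue@5 deps=(3,2) exec_start@7 write@8
I5 add r2: issue@6 deps=(2,2) exec_start@6 write@8
I6 add r1: issue@7 deps=(5,0) exec_start@8 write@9

Answer: 2 3 4 7 8 8 9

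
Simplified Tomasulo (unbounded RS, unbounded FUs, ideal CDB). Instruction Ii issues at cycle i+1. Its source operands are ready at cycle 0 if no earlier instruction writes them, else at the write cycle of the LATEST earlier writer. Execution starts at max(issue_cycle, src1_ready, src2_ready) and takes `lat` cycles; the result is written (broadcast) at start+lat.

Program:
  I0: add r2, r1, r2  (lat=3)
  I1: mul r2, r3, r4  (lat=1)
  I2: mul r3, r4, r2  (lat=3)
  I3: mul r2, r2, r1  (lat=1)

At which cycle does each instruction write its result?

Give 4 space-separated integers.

I0 add r2: issue@1 deps=(None,None) exec_start@1 write@4
I1 mul r2: issue@2 deps=(None,None) exec_start@2 write@3
I2 mul r3: issue@3 deps=(None,1) exec_start@3 write@6
I3 mul r2: issue@4 deps=(1,None) exec_start@4 write@5

Answer: 4 3 6 5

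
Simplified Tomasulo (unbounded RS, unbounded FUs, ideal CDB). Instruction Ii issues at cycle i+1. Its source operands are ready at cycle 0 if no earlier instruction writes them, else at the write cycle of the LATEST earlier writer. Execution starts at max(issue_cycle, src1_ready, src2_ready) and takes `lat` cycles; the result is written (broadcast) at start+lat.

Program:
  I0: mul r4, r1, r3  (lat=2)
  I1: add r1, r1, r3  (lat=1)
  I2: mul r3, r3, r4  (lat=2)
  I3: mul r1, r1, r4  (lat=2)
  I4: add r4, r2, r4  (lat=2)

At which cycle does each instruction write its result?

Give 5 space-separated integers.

Answer: 3 3 5 6 7

Derivation:
I0 mul r4: issue@1 deps=(None,None) exec_start@1 write@3
I1 add r1: issue@2 deps=(None,None) exec_start@2 write@3
I2 mul r3: issue@3 deps=(None,0) exec_start@3 write@5
I3 mul r1: issue@4 deps=(1,0) exec_start@4 write@6
I4 add r4: issue@5 deps=(None,0) exec_start@5 write@7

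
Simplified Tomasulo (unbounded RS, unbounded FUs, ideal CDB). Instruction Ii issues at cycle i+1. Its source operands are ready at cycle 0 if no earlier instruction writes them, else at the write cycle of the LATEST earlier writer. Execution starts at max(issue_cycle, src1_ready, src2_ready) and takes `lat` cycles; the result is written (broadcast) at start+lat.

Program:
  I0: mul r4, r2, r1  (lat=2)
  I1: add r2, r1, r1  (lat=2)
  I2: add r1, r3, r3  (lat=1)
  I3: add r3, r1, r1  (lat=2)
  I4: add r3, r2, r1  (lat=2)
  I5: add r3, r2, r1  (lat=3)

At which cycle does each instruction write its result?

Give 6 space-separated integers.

Answer: 3 4 4 6 7 9

Derivation:
I0 mul r4: issue@1 deps=(None,None) exec_start@1 write@3
I1 add r2: issue@2 deps=(None,None) exec_start@2 write@4
I2 add r1: issue@3 deps=(None,None) exec_start@3 write@4
I3 add r3: issue@4 deps=(2,2) exec_start@4 write@6
I4 add r3: issue@5 deps=(1,2) exec_start@5 write@7
I5 add r3: issue@6 deps=(1,2) exec_start@6 write@9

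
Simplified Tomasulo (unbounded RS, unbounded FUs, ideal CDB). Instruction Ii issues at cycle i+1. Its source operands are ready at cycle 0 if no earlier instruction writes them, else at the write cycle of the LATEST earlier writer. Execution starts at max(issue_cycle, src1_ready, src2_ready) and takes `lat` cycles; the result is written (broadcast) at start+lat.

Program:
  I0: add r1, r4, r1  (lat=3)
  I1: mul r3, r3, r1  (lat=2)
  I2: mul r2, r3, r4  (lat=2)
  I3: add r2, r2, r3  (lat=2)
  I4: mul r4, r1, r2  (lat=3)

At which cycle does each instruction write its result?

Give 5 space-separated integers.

I0 add r1: issue@1 deps=(None,None) exec_start@1 write@4
I1 mul r3: issue@2 deps=(None,0) exec_start@4 write@6
I2 mul r2: issue@3 deps=(1,None) exec_start@6 write@8
I3 add r2: issue@4 deps=(2,1) exec_start@8 write@10
I4 mul r4: issue@5 deps=(0,3) exec_start@10 write@13

Answer: 4 6 8 10 13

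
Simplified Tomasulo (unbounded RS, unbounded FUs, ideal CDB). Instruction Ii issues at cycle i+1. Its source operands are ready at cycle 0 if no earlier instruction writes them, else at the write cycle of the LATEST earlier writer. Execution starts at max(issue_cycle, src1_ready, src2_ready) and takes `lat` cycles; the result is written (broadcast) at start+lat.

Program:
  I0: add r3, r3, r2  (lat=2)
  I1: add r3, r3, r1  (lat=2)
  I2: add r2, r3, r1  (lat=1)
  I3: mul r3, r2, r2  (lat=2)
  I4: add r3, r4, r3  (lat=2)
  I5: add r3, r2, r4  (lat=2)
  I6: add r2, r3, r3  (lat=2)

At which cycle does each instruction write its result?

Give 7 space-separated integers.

Answer: 3 5 6 8 10 8 10

Derivation:
I0 add r3: issue@1 deps=(None,None) exec_start@1 write@3
I1 add r3: issue@2 deps=(0,None) exec_start@3 write@5
I2 add r2: issue@3 deps=(1,None) exec_start@5 write@6
I3 mul r3: issue@4 deps=(2,2) exec_start@6 write@8
I4 add r3: issue@5 deps=(None,3) exec_start@8 write@10
I5 add r3: issue@6 deps=(2,None) exec_start@6 write@8
I6 add r2: issue@7 deps=(5,5) exec_start@8 write@10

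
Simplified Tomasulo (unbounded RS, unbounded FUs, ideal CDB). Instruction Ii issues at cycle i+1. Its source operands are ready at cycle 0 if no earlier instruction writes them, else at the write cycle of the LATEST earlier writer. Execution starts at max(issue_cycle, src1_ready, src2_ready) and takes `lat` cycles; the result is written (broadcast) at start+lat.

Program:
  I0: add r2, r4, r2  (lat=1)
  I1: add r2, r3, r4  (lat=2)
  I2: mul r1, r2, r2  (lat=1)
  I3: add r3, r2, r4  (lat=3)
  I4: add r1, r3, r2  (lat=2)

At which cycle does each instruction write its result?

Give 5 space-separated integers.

I0 add r2: issue@1 deps=(None,None) exec_start@1 write@2
I1 add r2: issue@2 deps=(None,None) exec_start@2 write@4
I2 mul r1: issue@3 deps=(1,1) exec_start@4 write@5
I3 add r3: issue@4 deps=(1,None) exec_start@4 write@7
I4 add r1: issue@5 deps=(3,1) exec_start@7 write@9

Answer: 2 4 5 7 9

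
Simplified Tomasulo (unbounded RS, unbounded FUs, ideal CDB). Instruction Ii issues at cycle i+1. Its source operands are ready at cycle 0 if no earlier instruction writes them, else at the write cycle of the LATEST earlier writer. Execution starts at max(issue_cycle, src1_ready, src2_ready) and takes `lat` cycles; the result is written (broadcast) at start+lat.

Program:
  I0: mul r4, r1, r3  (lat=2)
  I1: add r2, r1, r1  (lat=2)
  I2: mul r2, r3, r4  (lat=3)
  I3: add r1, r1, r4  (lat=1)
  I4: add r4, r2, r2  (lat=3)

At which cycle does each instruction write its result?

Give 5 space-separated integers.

I0 mul r4: issue@1 deps=(None,None) exec_start@1 write@3
I1 add r2: issue@2 deps=(None,None) exec_start@2 write@4
I2 mul r2: issue@3 deps=(None,0) exec_start@3 write@6
I3 add r1: issue@4 deps=(None,0) exec_start@4 write@5
I4 add r4: issue@5 deps=(2,2) exec_start@6 write@9

Answer: 3 4 6 5 9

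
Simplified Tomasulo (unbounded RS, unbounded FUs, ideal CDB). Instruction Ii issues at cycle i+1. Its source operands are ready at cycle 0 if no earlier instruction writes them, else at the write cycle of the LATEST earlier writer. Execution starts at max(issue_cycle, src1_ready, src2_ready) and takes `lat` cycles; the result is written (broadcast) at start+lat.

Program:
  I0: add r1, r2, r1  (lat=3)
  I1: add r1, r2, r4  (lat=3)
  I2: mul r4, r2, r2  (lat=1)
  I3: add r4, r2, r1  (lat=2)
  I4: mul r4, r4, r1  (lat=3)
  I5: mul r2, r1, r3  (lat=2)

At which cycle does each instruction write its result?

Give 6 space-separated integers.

Answer: 4 5 4 7 10 8

Derivation:
I0 add r1: issue@1 deps=(None,None) exec_start@1 write@4
I1 add r1: issue@2 deps=(None,None) exec_start@2 write@5
I2 mul r4: issue@3 deps=(None,None) exec_start@3 write@4
I3 add r4: issue@4 deps=(None,1) exec_start@5 write@7
I4 mul r4: issue@5 deps=(3,1) exec_start@7 write@10
I5 mul r2: issue@6 deps=(1,None) exec_start@6 write@8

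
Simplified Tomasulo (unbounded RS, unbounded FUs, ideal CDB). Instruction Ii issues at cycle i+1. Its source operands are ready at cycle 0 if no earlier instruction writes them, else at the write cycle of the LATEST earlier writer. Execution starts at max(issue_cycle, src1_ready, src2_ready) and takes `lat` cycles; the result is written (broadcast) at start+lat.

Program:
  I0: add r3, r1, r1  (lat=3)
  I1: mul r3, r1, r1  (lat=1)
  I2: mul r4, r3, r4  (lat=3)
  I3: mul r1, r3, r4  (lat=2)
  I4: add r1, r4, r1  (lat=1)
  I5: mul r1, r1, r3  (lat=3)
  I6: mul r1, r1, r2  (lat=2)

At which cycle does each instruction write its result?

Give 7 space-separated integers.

Answer: 4 3 6 8 9 12 14

Derivation:
I0 add r3: issue@1 deps=(None,None) exec_start@1 write@4
I1 mul r3: issue@2 deps=(None,None) exec_start@2 write@3
I2 mul r4: issue@3 deps=(1,None) exec_start@3 write@6
I3 mul r1: issue@4 deps=(1,2) exec_start@6 write@8
I4 add r1: issue@5 deps=(2,3) exec_start@8 write@9
I5 mul r1: issue@6 deps=(4,1) exec_start@9 write@12
I6 mul r1: issue@7 deps=(5,None) exec_start@12 write@14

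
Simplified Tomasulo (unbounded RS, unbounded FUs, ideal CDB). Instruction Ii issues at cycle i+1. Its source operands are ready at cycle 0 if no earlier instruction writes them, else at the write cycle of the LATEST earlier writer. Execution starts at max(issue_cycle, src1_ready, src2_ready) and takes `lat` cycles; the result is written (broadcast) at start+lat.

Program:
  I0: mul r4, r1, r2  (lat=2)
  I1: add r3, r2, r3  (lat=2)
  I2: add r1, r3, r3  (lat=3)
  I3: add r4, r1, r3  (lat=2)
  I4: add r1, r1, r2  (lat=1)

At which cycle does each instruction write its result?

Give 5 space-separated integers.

I0 mul r4: issue@1 deps=(None,None) exec_start@1 write@3
I1 add r3: issue@2 deps=(None,None) exec_start@2 write@4
I2 add r1: issue@3 deps=(1,1) exec_start@4 write@7
I3 add r4: issue@4 deps=(2,1) exec_start@7 write@9
I4 add r1: issue@5 deps=(2,None) exec_start@7 write@8

Answer: 3 4 7 9 8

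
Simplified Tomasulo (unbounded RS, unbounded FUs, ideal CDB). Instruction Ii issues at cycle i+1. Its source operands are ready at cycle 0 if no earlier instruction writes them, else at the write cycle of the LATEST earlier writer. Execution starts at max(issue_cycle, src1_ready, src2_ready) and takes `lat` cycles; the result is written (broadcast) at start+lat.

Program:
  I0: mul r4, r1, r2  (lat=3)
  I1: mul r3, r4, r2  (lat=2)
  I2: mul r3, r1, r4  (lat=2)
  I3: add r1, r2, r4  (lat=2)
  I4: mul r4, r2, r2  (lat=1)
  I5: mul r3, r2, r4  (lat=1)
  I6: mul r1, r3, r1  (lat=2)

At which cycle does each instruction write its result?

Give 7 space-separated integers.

Answer: 4 6 6 6 6 7 9

Derivation:
I0 mul r4: issue@1 deps=(None,None) exec_start@1 write@4
I1 mul r3: issue@2 deps=(0,None) exec_start@4 write@6
I2 mul r3: issue@3 deps=(None,0) exec_start@4 write@6
I3 add r1: issue@4 deps=(None,0) exec_start@4 write@6
I4 mul r4: issue@5 deps=(None,None) exec_start@5 write@6
I5 mul r3: issue@6 deps=(None,4) exec_start@6 write@7
I6 mul r1: issue@7 deps=(5,3) exec_start@7 write@9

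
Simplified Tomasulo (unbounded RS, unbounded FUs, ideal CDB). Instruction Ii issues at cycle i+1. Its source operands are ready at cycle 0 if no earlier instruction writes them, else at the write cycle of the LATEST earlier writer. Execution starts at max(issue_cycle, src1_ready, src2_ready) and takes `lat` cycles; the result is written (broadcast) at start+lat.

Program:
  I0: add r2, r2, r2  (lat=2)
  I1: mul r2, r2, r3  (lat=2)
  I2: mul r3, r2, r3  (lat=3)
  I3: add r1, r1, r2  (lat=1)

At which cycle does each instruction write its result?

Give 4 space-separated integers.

I0 add r2: issue@1 deps=(None,None) exec_start@1 write@3
I1 mul r2: issue@2 deps=(0,None) exec_start@3 write@5
I2 mul r3: issue@3 deps=(1,None) exec_start@5 write@8
I3 add r1: issue@4 deps=(None,1) exec_start@5 write@6

Answer: 3 5 8 6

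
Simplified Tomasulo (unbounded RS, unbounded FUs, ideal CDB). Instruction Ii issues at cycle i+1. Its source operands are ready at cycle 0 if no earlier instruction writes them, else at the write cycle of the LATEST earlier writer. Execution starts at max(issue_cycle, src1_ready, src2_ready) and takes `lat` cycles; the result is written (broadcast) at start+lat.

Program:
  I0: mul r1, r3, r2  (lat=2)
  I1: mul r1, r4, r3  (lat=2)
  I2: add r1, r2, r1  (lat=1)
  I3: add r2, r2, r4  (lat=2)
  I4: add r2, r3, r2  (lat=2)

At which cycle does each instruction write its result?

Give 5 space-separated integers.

I0 mul r1: issue@1 deps=(None,None) exec_start@1 write@3
I1 mul r1: issue@2 deps=(None,None) exec_start@2 write@4
I2 add r1: issue@3 deps=(None,1) exec_start@4 write@5
I3 add r2: issue@4 deps=(None,None) exec_start@4 write@6
I4 add r2: issue@5 deps=(None,3) exec_start@6 write@8

Answer: 3 4 5 6 8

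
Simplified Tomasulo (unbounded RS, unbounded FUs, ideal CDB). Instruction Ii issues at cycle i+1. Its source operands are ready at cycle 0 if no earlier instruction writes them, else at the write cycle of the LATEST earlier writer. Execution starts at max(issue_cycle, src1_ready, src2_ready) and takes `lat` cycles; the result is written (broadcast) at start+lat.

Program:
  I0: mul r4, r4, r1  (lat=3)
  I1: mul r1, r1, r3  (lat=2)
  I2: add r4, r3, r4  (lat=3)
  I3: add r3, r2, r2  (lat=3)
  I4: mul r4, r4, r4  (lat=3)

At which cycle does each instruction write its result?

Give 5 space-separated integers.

Answer: 4 4 7 7 10

Derivation:
I0 mul r4: issue@1 deps=(None,None) exec_start@1 write@4
I1 mul r1: issue@2 deps=(None,None) exec_start@2 write@4
I2 add r4: issue@3 deps=(None,0) exec_start@4 write@7
I3 add r3: issue@4 deps=(None,None) exec_start@4 write@7
I4 mul r4: issue@5 deps=(2,2) exec_start@7 write@10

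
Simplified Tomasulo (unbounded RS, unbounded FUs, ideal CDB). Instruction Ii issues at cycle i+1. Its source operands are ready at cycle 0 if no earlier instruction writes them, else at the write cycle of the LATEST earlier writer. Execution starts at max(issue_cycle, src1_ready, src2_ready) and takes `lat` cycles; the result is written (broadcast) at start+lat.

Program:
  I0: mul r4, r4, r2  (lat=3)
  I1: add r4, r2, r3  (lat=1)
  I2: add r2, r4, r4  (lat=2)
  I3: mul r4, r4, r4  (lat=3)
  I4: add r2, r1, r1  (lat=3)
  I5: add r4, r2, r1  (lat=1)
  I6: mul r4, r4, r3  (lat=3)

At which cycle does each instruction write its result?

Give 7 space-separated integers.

Answer: 4 3 5 7 8 9 12

Derivation:
I0 mul r4: issue@1 deps=(None,None) exec_start@1 write@4
I1 add r4: issue@2 deps=(None,None) exec_start@2 write@3
I2 add r2: issue@3 deps=(1,1) exec_start@3 write@5
I3 mul r4: issue@4 deps=(1,1) exec_start@4 write@7
I4 add r2: issue@5 deps=(None,None) exec_start@5 write@8
I5 add r4: issue@6 deps=(4,None) exec_start@8 write@9
I6 mul r4: issue@7 deps=(5,None) exec_start@9 write@12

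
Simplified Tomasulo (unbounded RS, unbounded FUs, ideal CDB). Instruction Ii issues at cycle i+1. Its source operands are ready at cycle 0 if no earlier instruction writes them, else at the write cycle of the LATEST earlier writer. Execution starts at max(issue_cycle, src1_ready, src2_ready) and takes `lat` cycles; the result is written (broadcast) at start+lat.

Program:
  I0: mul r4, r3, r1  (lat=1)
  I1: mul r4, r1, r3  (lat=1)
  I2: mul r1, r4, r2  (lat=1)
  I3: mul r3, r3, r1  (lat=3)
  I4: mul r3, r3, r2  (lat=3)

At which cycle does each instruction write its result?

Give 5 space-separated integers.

Answer: 2 3 4 7 10

Derivation:
I0 mul r4: issue@1 deps=(None,None) exec_start@1 write@2
I1 mul r4: issue@2 deps=(None,None) exec_start@2 write@3
I2 mul r1: issue@3 deps=(1,None) exec_start@3 write@4
I3 mul r3: issue@4 deps=(None,2) exec_start@4 write@7
I4 mul r3: issue@5 deps=(3,None) exec_start@7 write@10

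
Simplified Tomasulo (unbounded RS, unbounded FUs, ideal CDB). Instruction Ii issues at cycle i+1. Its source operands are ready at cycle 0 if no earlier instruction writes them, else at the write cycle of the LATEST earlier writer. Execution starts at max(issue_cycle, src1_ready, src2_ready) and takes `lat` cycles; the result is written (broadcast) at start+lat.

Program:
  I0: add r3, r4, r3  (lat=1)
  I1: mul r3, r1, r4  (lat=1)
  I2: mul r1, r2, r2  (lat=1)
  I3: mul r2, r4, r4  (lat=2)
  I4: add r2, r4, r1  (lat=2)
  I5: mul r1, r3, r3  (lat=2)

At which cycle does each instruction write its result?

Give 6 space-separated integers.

I0 add r3: issue@1 deps=(None,None) exec_start@1 write@2
I1 mul r3: issue@2 deps=(None,None) exec_start@2 write@3
I2 mul r1: issue@3 deps=(None,None) exec_start@3 write@4
I3 mul r2: issue@4 deps=(None,None) exec_start@4 write@6
I4 add r2: issue@5 deps=(None,2) exec_start@5 write@7
I5 mul r1: issue@6 deps=(1,1) exec_start@6 write@8

Answer: 2 3 4 6 7 8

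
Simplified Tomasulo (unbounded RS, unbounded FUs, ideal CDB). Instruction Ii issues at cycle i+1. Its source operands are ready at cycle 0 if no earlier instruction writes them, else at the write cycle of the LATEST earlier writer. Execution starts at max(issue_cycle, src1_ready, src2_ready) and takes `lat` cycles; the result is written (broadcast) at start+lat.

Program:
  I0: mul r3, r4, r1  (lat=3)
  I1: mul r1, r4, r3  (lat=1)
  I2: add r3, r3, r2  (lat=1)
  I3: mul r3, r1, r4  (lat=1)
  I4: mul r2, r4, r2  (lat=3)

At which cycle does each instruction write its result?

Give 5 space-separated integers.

I0 mul r3: issue@1 deps=(None,None) exec_start@1 write@4
I1 mul r1: issue@2 deps=(None,0) exec_start@4 write@5
I2 add r3: issue@3 deps=(0,None) exec_start@4 write@5
I3 mul r3: issue@4 deps=(1,None) exec_start@5 write@6
I4 mul r2: issue@5 deps=(None,None) exec_start@5 write@8

Answer: 4 5 5 6 8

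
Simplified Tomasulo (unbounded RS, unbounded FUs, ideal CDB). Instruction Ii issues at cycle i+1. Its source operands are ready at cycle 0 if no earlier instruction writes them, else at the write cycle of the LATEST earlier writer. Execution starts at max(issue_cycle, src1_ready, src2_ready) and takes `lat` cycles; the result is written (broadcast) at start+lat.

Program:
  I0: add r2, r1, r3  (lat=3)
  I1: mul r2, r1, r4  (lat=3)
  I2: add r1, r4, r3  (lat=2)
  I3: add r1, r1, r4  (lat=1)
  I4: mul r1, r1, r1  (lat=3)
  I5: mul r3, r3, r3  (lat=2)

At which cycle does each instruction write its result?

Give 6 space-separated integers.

Answer: 4 5 5 6 9 8

Derivation:
I0 add r2: issue@1 deps=(None,None) exec_start@1 write@4
I1 mul r2: issue@2 deps=(None,None) exec_start@2 write@5
I2 add r1: issue@3 deps=(None,None) exec_start@3 write@5
I3 add r1: issue@4 deps=(2,None) exec_start@5 write@6
I4 mul r1: issue@5 deps=(3,3) exec_start@6 write@9
I5 mul r3: issue@6 deps=(None,None) exec_start@6 write@8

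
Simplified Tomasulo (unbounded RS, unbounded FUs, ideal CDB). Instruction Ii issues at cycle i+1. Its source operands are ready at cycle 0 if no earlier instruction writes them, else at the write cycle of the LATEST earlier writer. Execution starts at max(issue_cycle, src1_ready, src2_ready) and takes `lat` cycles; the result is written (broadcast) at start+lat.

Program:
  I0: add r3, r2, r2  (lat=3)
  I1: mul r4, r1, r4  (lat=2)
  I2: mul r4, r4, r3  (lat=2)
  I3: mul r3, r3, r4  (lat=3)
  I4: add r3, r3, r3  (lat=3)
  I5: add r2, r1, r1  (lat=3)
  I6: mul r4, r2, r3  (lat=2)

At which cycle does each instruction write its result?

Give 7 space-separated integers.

Answer: 4 4 6 9 12 9 14

Derivation:
I0 add r3: issue@1 deps=(None,None) exec_start@1 write@4
I1 mul r4: issue@2 deps=(None,None) exec_start@2 write@4
I2 mul r4: issue@3 deps=(1,0) exec_start@4 write@6
I3 mul r3: issue@4 deps=(0,2) exec_start@6 write@9
I4 add r3: issue@5 deps=(3,3) exec_start@9 write@12
I5 add r2: issue@6 deps=(None,None) exec_start@6 write@9
I6 mul r4: issue@7 deps=(5,4) exec_start@12 write@14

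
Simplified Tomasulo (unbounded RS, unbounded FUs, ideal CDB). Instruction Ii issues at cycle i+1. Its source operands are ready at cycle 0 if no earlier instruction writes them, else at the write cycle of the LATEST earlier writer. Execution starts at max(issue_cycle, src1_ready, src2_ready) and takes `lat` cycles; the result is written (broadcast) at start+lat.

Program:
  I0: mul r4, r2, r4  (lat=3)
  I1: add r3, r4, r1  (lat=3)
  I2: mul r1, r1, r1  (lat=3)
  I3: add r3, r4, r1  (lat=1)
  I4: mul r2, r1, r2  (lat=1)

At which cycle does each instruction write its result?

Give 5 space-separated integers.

Answer: 4 7 6 7 7

Derivation:
I0 mul r4: issue@1 deps=(None,None) exec_start@1 write@4
I1 add r3: issue@2 deps=(0,None) exec_start@4 write@7
I2 mul r1: issue@3 deps=(None,None) exec_start@3 write@6
I3 add r3: issue@4 deps=(0,2) exec_start@6 write@7
I4 mul r2: issue@5 deps=(2,None) exec_start@6 write@7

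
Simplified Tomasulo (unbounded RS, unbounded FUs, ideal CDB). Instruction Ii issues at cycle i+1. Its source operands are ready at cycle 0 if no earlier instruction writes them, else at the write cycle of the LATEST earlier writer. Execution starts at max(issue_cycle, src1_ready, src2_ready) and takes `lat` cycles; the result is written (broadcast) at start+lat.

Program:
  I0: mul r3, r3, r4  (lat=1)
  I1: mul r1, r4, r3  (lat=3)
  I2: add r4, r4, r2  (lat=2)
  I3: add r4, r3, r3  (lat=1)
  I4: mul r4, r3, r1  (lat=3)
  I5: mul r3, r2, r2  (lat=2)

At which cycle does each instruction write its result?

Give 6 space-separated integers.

Answer: 2 5 5 5 8 8

Derivation:
I0 mul r3: issue@1 deps=(None,None) exec_start@1 write@2
I1 mul r1: issue@2 deps=(None,0) exec_start@2 write@5
I2 add r4: issue@3 deps=(None,None) exec_start@3 write@5
I3 add r4: issue@4 deps=(0,0) exec_start@4 write@5
I4 mul r4: issue@5 deps=(0,1) exec_start@5 write@8
I5 mul r3: issue@6 deps=(None,None) exec_start@6 write@8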